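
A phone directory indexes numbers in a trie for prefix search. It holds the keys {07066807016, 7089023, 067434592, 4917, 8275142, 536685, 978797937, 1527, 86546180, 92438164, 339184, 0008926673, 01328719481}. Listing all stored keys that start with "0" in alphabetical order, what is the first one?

0008926673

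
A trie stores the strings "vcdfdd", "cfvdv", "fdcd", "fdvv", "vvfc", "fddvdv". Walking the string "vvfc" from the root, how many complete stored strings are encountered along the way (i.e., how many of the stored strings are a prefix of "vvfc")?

1

Check each prefix of "vvfc" against the stored set — each match is an end-marker on the path.
Prefixes of the query that are stored words: "vvfc"
Count: 1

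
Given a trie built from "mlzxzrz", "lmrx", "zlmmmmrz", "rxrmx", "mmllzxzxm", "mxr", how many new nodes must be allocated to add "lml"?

1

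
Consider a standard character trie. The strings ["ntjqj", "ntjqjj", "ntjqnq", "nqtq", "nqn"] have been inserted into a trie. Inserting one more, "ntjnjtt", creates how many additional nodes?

The longest prefix of "ntjnjtt" already in the trie is "ntj" (length 3).
New nodes needed: |"ntjnjtt"| − 3 = 7 − 3 = 4.

4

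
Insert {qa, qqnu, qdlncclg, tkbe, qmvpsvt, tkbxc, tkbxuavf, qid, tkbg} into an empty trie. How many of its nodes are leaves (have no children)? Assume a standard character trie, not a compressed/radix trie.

9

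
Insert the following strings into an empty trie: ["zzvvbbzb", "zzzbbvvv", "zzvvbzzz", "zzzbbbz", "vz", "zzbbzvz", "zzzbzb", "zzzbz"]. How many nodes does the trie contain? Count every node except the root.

Trace insertions, counting only characters that open a new branch:
  "zzvvbbzb" → 8 new (z, z, v, v, b, b, z, b)
  "zzzbbvvv" → prefix "zz" already present; 6 new (z, b, b, v, v, v)
  "zzvvbzzz" → prefix "zzvvb" already present; 3 new (z, z, z)
  "zzzbbbz" → prefix "zzzbb" already present; 2 new (b, z)
  "vz" → 2 new (v, z)
  "zzbbzvz" → prefix "zz" already present; 5 new (b, b, z, v, z)
  "zzzbzb" → prefix "zzzb" already present; 2 new (z, b)
  "zzzbz" → prefix "zzzbz" already present; 0 new (none)
Total nodes = 8 + 6 + 3 + 2 + 2 + 5 + 2 + 0 = 28

28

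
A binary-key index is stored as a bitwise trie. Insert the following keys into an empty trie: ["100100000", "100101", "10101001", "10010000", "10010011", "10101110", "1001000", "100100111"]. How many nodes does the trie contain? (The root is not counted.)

22

Trace insertions, counting only characters that open a new branch:
  "100100000" → 9 new (1, 0, 0, 1, 0, 0, 0, 0, 0)
  "100101" → prefix "10010" already present; 1 new (1)
  "10101001" → prefix "10" already present; 6 new (1, 0, 1, 0, 0, 1)
  "10010000" → prefix "10010000" already present; 0 new (none)
  "10010011" → prefix "100100" already present; 2 new (1, 1)
  "10101110" → prefix "10101" already present; 3 new (1, 1, 0)
  "1001000" → prefix "1001000" already present; 0 new (none)
  "100100111" → prefix "10010011" already present; 1 new (1)
Total nodes = 9 + 1 + 6 + 0 + 2 + 3 + 0 + 1 = 22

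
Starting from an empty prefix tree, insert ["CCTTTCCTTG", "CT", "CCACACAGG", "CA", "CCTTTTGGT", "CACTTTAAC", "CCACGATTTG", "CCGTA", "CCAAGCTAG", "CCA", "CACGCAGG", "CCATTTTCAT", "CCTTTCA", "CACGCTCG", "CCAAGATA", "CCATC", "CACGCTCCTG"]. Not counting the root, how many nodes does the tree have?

68

Insert word by word; a character creates a node only if that edge doesn't already exist:
  "CCTTTCCTTG" → 10 new (C, C, T, T, T, C, C, T, T, G)
  "CT" → prefix "C" already present; 1 new (T)
  "CCACACAGG" → prefix "CC" already present; 7 new (A, C, A, C, A, G, G)
  "CA" → prefix "C" already present; 1 new (A)
  "CCTTTTGGT" → prefix "CCTTT" already present; 4 new (T, G, G, T)
  "CACTTTAAC" → prefix "CA" already present; 7 new (C, T, T, T, A, A, C)
  "CCACGATTTG" → prefix "CCAC" already present; 6 new (G, A, T, T, T, G)
  "CCGTA" → prefix "CC" already present; 3 new (G, T, A)
  "CCAAGCTAG" → prefix "CCA" already present; 6 new (A, G, C, T, A, G)
  "CCA" → prefix "CCA" already present; 0 new (none)
  "CACGCAGG" → prefix "CAC" already present; 5 new (G, C, A, G, G)
  "CCATTTTCAT" → prefix "CCA" already present; 7 new (T, T, T, T, C, A, T)
  "CCTTTCA" → prefix "CCTTTC" already present; 1 new (A)
  "CACGCTCG" → prefix "CACGC" already present; 3 new (T, C, G)
  "CCAAGATA" → prefix "CCAAG" already present; 3 new (A, T, A)
  "CCATC" → prefix "CCAT" already present; 1 new (C)
  "CACGCTCCTG" → prefix "CACGCTC" already present; 3 new (C, T, G)
Total nodes = 10 + 1 + 7 + 1 + 4 + 7 + 6 + 3 + 6 + 0 + 5 + 7 + 1 + 3 + 3 + 1 + 3 = 68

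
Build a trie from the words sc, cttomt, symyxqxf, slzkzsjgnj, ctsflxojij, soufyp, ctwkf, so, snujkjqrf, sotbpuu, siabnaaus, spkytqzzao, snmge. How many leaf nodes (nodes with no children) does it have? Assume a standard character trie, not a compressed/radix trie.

12

Leaves are exactly the stored words that no other stored word extends.
Those words: "ctsflxojij", "cttomt", "ctwkf", "sc", "siabnaaus", "slzkzsjgnj", "snmge", "snujkjqrf", "sotbpuu", "soufyp", "spkytqzzao", "symyxqxf"
Leaf count: 12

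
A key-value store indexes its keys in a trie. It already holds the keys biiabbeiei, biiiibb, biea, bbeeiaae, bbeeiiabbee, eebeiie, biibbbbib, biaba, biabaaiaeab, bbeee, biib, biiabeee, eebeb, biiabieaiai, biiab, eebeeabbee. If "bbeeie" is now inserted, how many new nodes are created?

1

The longest prefix of "bbeeie" already in the trie is "bbeei" (length 5).
So 6 − 5 = 1 new nodes.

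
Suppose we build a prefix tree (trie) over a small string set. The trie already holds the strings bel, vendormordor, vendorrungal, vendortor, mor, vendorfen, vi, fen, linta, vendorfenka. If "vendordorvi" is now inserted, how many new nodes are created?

5

The longest prefix of "vendordorvi" already in the trie is "vendor" (length 6).
So 11 − 6 = 5 new nodes.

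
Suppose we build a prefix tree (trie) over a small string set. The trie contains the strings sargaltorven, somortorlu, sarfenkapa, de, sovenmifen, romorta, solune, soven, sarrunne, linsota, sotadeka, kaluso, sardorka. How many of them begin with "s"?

Filter for entries beginning with "s":
Words under "s": sardorka, sarfenkapa, sargaltorven, sarrunne, solune, somortorlu, sotadeka, soven, sovenmifen
Count: 9

9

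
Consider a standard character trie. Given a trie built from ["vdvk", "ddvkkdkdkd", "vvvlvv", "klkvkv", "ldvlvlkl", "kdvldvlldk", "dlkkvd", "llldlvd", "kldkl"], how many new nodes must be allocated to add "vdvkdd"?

2

The longest prefix of "vdvkdd" already in the trie is "vdvk" (length 4).
Each of the 2 remaining characters creates one node.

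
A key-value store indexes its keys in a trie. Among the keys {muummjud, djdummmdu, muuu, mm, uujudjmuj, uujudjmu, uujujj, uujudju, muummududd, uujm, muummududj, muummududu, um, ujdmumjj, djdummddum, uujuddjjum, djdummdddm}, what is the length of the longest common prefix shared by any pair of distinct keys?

Equivalently: take the maximum, over all pairs, of their longest common prefix length.
e.g. "muummududd" and "muummududj" share the prefix "muummudud" of length 9; no pair shares a longer one.
Longest shared-prefix length: 9

9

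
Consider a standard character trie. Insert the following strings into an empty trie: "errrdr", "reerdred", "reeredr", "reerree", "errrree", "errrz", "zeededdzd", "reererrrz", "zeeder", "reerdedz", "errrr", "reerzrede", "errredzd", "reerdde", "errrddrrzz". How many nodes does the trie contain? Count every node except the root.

For each word, the new-node count is its length minus the longest prefix already in the trie:
  "errrdr" → 6 new (e, r, r, r, d, r)
  "reerdred" → 8 new (r, e, e, r, d, r, e, d)
  "reeredr" → prefix "reer" already present; 3 new (e, d, r)
  "reerree" → prefix "reer" already present; 3 new (r, e, e)
  "errrree" → prefix "errr" already present; 3 new (r, e, e)
  "errrz" → prefix "errr" already present; 1 new (z)
  "zeededdzd" → 9 new (z, e, e, d, e, d, d, z, d)
  "reererrrz" → prefix "reere" already present; 4 new (r, r, r, z)
  "zeeder" → prefix "zeede" already present; 1 new (r)
  "reerdedz" → prefix "reerd" already present; 3 new (e, d, z)
  "errrr" → prefix "errrr" already present; 0 new (none)
  "reerzrede" → prefix "reer" already present; 5 new (z, r, e, d, e)
  "errredzd" → prefix "errr" already present; 4 new (e, d, z, d)
  "reerdde" → prefix "reerd" already present; 2 new (d, e)
  "errrddrrzz" → prefix "errrd" already present; 5 new (d, r, r, z, z)
Total nodes = 6 + 8 + 3 + 3 + 3 + 1 + 9 + 4 + 1 + 3 + 0 + 5 + 4 + 2 + 5 = 57

57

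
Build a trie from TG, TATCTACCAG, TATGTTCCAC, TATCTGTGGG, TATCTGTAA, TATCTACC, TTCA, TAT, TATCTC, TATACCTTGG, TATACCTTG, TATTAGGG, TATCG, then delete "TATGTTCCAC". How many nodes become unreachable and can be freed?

After clearing the end-marker at "TATGTTCCAC", prune upward until reaching a node still needed by another word.
The suffix "GTTCCAC" (7 nodes) is used only by "TATGTTCCAC"; the node for "TAT" still has the child "C", so pruning stops there.
Nodes removed: 7

7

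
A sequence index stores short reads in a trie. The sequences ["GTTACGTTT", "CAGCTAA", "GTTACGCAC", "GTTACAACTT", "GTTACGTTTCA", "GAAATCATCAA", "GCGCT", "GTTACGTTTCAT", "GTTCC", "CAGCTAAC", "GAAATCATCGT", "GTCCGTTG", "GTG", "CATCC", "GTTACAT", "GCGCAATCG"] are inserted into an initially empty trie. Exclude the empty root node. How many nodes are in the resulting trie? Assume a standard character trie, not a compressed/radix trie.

Trace insertions, counting only characters that open a new branch:
  "GTTACGTTT" → 9 new (G, T, T, A, C, G, T, T, T)
  "CAGCTAA" → 7 new (C, A, G, C, T, A, A)
  "GTTACGCAC" → prefix "GTTACG" already present; 3 new (C, A, C)
  "GTTACAACTT" → prefix "GTTAC" already present; 5 new (A, A, C, T, T)
  "GTTACGTTTCA" → prefix "GTTACGTTT" already present; 2 new (C, A)
  "GAAATCATCAA" → prefix "G" already present; 10 new (A, A, A, T, C, A, T, C, A, A)
  "GCGCT" → prefix "G" already present; 4 new (C, G, C, T)
  "GTTACGTTTCAT" → prefix "GTTACGTTTCA" already present; 1 new (T)
  "GTTCC" → prefix "GTT" already present; 2 new (C, C)
  "CAGCTAAC" → prefix "CAGCTAA" already present; 1 new (C)
  "GAAATCATCGT" → prefix "GAAATCATC" already present; 2 new (G, T)
  "GTCCGTTG" → prefix "GT" already present; 6 new (C, C, G, T, T, G)
  "GTG" → prefix "GT" already present; 1 new (G)
  "CATCC" → prefix "CA" already present; 3 new (T, C, C)
  "GTTACAT" → prefix "GTTACA" already present; 1 new (T)
  "GCGCAATCG" → prefix "GCGC" already present; 5 new (A, A, T, C, G)
Total nodes = 9 + 7 + 3 + 5 + 2 + 10 + 4 + 1 + 2 + 1 + 2 + 6 + 1 + 3 + 1 + 5 = 62

62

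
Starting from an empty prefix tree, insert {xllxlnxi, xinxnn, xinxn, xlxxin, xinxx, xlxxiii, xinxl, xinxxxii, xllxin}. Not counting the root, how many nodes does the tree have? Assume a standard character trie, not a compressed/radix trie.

26

Insert word by word; a character creates a node only if that edge doesn't already exist:
  "xllxlnxi" → 8 new (x, l, l, x, l, n, x, i)
  "xinxnn" → prefix "x" already present; 5 new (i, n, x, n, n)
  "xinxn" → prefix "xinxn" already present; 0 new (none)
  "xlxxin" → prefix "xl" already present; 4 new (x, x, i, n)
  "xinxx" → prefix "xinx" already present; 1 new (x)
  "xlxxiii" → prefix "xlxxi" already present; 2 new (i, i)
  "xinxl" → prefix "xinx" already present; 1 new (l)
  "xinxxxii" → prefix "xinxx" already present; 3 new (x, i, i)
  "xllxin" → prefix "xllx" already present; 2 new (i, n)
Total nodes = 8 + 5 + 0 + 4 + 1 + 2 + 1 + 3 + 2 = 26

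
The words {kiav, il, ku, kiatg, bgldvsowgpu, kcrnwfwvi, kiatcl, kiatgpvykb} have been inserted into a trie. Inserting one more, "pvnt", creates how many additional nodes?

4

No existing word starts with "p", so every character of "pvnt" needs a new node.
4 − 0 = 4 new nodes.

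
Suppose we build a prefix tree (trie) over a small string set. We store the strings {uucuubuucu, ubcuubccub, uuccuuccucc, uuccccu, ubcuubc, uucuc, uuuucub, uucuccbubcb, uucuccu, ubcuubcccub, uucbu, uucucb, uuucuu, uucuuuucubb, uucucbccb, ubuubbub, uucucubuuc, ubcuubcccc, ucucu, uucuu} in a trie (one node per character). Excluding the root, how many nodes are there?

Insert word by word; a character creates a node only if that edge doesn't already exist:
  "uucuubuucu" → 10 new (u, u, c, u, u, b, u, u, c, u)
  "ubcuubccub" → prefix "u" already present; 9 new (b, c, u, u, b, c, c, u, b)
  "uuccuuccucc" → prefix "uuc" already present; 8 new (c, u, u, c, c, u, c, c)
  "uuccccu" → prefix "uucc" already present; 3 new (c, c, u)
  "ubcuubc" → prefix "ubcuubc" already present; 0 new (none)
  "uucuc" → prefix "uucu" already present; 1 new (c)
  "uuuucub" → prefix "uu" already present; 5 new (u, u, c, u, b)
  "uucuccbubcb" → prefix "uucuc" already present; 6 new (c, b, u, b, c, b)
  "uucuccu" → prefix "uucucc" already present; 1 new (u)
  "ubcuubcccub" → prefix "ubcuubcc" already present; 3 new (c, u, b)
  "uucbu" → prefix "uuc" already present; 2 new (b, u)
  "uucucb" → prefix "uucuc" already present; 1 new (b)
  "uuucuu" → prefix "uuu" already present; 3 new (c, u, u)
  "uucuuuucubb" → prefix "uucuu" already present; 6 new (u, u, c, u, b, b)
  "uucucbccb" → prefix "uucucb" already present; 3 new (c, c, b)
  "ubuubbub" → prefix "ub" already present; 6 new (u, u, b, b, u, b)
  "uucucubuuc" → prefix "uucuc" already present; 5 new (u, b, u, u, c)
  "ubcuubcccc" → prefix "ubcuubccc" already present; 1 new (c)
  "ucucu" → prefix "u" already present; 4 new (c, u, c, u)
  "uucuu" → prefix "uucuu" already present; 0 new (none)
Total nodes = 10 + 9 + 8 + 3 + 0 + 1 + 5 + 6 + 1 + 3 + 2 + 1 + 3 + 6 + 3 + 6 + 5 + 1 + 4 + 0 = 77

77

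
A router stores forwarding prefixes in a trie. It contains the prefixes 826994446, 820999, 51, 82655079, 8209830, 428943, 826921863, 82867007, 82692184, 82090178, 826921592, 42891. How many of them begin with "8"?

9

Filter for entries beginning with "8":
Words under "8": 82090178, 8209830, 820999, 82655079, 826921592, 82692184, 826921863, 826994446, 82867007
Count: 9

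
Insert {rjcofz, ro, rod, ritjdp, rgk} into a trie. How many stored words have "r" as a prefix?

5

Walk to "r"; the words in its subtree are exactly those with that prefix.
Words under "r": rgk, ritjdp, rjcofz, ro, rod
Count: 5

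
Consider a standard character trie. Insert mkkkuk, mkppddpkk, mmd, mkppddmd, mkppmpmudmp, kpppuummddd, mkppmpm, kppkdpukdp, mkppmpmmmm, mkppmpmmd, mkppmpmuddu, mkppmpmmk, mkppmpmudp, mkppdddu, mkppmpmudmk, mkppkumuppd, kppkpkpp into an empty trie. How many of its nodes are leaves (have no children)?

16

Leaves are exactly the stored words that no other stored word extends.
Those words: "kppkdpukdp", "kppkpkpp", "kpppuummddd", "mkkkuk", "mkppdddu", "mkppddmd", "mkppddpkk", "mkppkumuppd", "mkppmpmmd", "mkppmpmmk", "mkppmpmmmm", "mkppmpmuddu", "mkppmpmudmk", "mkppmpmudmp", "mkppmpmudp", "mmd"
Leaf count: 16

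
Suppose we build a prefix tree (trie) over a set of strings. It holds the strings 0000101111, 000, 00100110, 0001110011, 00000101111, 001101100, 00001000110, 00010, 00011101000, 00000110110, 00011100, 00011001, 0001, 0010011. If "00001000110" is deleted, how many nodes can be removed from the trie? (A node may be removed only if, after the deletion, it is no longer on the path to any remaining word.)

5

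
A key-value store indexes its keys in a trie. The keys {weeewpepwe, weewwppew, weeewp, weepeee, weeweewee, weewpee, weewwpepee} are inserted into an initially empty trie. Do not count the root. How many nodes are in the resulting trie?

Count nodes per top-level branch (shared prefixes stored once):
  'w'-branch (weeewp, weeewpepwe, weepeee, weeweewee, weewpee, weewwpepee, weewwppew): 32 nodes
Sum: 32

32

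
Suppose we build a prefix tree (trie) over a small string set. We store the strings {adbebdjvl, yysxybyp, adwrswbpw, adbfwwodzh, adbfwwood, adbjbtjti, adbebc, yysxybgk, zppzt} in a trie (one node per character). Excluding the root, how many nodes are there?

47

Trace insertions, counting only characters that open a new branch:
  "adbebdjvl" → 9 new (a, d, b, e, b, d, j, v, l)
  "yysxybyp" → 8 new (y, y, s, x, y, b, y, p)
  "adwrswbpw" → prefix "ad" already present; 7 new (w, r, s, w, b, p, w)
  "adbfwwodzh" → prefix "adb" already present; 7 new (f, w, w, o, d, z, h)
  "adbfwwood" → prefix "adbfwwo" already present; 2 new (o, d)
  "adbjbtjti" → prefix "adb" already present; 6 new (j, b, t, j, t, i)
  "adbebc" → prefix "adbeb" already present; 1 new (c)
  "yysxybgk" → prefix "yysxyb" already present; 2 new (g, k)
  "zppzt" → 5 new (z, p, p, z, t)
Total nodes = 9 + 8 + 7 + 7 + 2 + 6 + 1 + 2 + 5 = 47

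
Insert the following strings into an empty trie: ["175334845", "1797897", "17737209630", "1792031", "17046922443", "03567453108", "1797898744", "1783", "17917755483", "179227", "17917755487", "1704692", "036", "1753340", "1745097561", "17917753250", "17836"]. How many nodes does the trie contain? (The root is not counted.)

79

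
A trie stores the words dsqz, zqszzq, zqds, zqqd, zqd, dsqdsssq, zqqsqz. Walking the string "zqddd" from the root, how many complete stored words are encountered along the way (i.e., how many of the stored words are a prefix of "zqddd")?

Traverse "zqddd" character by character; count nodes along the way that are marked as word ends.
Prefixes of the query that are stored words: "zqd"
Count: 1

1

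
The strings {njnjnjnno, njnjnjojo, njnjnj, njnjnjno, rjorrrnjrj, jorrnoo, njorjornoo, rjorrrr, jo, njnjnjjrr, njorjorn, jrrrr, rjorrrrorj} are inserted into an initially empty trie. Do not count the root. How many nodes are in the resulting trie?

49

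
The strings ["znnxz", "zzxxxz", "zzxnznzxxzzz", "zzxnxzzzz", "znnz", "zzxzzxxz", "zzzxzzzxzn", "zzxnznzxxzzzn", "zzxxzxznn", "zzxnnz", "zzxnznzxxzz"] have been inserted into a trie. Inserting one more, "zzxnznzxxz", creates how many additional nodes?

0

"zzxnznzxxz" is already a full path in the trie; only an end-marker is added.
No new nodes are needed: 0.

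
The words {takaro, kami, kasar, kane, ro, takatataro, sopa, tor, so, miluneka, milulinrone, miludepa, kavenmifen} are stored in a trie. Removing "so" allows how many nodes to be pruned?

After clearing the end-marker at "so", prune upward until reaching a node still needed by another word.
Every node on "so" is still needed (e.g. by "sopa"), so nothing is freed.
Nodes removed: 0

0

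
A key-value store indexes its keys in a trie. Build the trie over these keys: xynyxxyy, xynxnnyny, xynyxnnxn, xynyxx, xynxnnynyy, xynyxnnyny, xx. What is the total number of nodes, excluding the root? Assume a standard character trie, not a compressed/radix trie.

23

Insert word by word; a character creates a node only if that edge doesn't already exist:
  "xynyxxyy" → 8 new (x, y, n, y, x, x, y, y)
  "xynxnnyny" → prefix "xyn" already present; 6 new (x, n, n, y, n, y)
  "xynyxnnxn" → prefix "xynyx" already present; 4 new (n, n, x, n)
  "xynyxx" → prefix "xynyxx" already present; 0 new (none)
  "xynxnnynyy" → prefix "xynxnnyny" already present; 1 new (y)
  "xynyxnnyny" → prefix "xynyxnn" already present; 3 new (y, n, y)
  "xx" → prefix "x" already present; 1 new (x)
Total nodes = 8 + 6 + 4 + 0 + 1 + 3 + 1 = 23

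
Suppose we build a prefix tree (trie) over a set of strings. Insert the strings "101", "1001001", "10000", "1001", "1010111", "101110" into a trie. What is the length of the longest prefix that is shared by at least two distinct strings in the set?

4

Look for the deepest trie node that still has at least two words in its subtree.
"1001" and "1001001" agree on "1001" (4 characters) before diverging; nothing deeper is shared.
Longest shared-prefix length: 4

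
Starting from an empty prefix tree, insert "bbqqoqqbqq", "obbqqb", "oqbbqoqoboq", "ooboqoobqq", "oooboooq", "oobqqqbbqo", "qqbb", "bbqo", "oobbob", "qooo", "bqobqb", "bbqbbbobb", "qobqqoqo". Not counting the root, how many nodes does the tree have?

76

For each word, the new-node count is its length minus the longest prefix already in the trie:
  "bbqqoqqbqq" → 10 new (b, b, q, q, o, q, q, b, q, q)
  "obbqqb" → 6 new (o, b, b, q, q, b)
  "oqbbqoqoboq" → prefix "o" already present; 10 new (q, b, b, q, o, q, o, b, o, q)
  "ooboqoobqq" → prefix "o" already present; 9 new (o, b, o, q, o, o, b, q, q)
  "oooboooq" → prefix "oo" already present; 6 new (o, b, o, o, o, q)
  "oobqqqbbqo" → prefix "oob" already present; 7 new (q, q, q, b, b, q, o)
  "qqbb" → 4 new (q, q, b, b)
  "bbqo" → prefix "bbq" already present; 1 new (o)
  "oobbob" → prefix "oob" already present; 3 new (b, o, b)
  "qooo" → prefix "q" already present; 3 new (o, o, o)
  "bqobqb" → prefix "b" already present; 5 new (q, o, b, q, b)
  "bbqbbbobb" → prefix "bbq" already present; 6 new (b, b, b, o, b, b)
  "qobqqoqo" → prefix "qo" already present; 6 new (b, q, q, o, q, o)
Total nodes = 10 + 6 + 10 + 9 + 6 + 7 + 4 + 1 + 3 + 3 + 5 + 6 + 6 = 76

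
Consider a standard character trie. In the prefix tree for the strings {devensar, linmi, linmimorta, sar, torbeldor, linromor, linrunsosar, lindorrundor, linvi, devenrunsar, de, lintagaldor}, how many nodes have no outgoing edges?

10

A leaf is a node with no children — equivalently, the end of a word that is not a proper prefix of any other stored word.
Those words: "devenrunsar", "devensar", "lindorrundor", "linmimorta", "linromor", "linrunsosar", "lintagaldor", "linvi", "sar", "torbeldor"
Leaf count: 10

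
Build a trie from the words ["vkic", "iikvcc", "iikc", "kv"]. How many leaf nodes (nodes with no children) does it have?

A leaf is a node with no children — equivalently, the end of a word that is not a proper prefix of any other stored word.
Those words: "iikc", "iikvcc", "kv", "vkic"
Leaf count: 4

4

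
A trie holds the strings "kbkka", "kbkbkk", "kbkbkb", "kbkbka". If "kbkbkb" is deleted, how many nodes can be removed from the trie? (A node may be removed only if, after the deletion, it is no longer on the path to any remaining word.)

1

Walk "kbkbkb" from the leaf back toward the root, removing each node that no remaining word uses.
The suffix "b" (1 node) is used only by "kbkbkb"; the node for "kbkbk" still has the child "k", so pruning stops there.
Nodes removed: 1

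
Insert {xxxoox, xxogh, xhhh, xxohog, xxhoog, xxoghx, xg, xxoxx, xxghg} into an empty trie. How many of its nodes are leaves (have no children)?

Leaves are exactly the stored words that no other stored word extends.
Those words: "xg", "xhhh", "xxghg", "xxhoog", "xxoghx", "xxohog", "xxoxx", "xxxoox"
Leaf count: 8

8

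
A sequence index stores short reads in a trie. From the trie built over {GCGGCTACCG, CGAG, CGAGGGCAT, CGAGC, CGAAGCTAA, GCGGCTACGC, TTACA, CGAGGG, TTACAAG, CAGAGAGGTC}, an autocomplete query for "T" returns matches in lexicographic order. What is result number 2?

TTACAAG

DFS of the "T" subtree visits, in order: "TTACA", "TTACAAG"
Position 2: TTACAAG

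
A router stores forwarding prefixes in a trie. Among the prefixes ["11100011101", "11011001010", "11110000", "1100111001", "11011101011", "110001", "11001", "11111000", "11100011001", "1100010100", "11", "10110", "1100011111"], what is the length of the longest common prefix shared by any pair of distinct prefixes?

Equivalently: take the maximum, over all pairs, of their longest common prefix length.
e.g. "11100011001" and "11100011101" share the prefix "11100011" of length 8; no pair shares a longer one.
Longest shared-prefix length: 8

8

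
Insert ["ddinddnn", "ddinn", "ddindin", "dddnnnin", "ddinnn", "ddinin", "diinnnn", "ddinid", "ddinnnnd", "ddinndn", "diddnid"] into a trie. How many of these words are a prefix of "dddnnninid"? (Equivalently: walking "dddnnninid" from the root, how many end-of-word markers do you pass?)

Check each prefix of "dddnnninid" against the stored set — each match is an end-marker on the path.
Prefixes of the query that are stored words: "dddnnnin"
Count: 1

1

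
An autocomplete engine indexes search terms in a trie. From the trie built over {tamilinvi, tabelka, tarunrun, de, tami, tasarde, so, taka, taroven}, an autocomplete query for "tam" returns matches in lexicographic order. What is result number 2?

Filter for "tam…" and sort: "tami", "tamilinvi"
The 2nd is tamilinvi.

tamilinvi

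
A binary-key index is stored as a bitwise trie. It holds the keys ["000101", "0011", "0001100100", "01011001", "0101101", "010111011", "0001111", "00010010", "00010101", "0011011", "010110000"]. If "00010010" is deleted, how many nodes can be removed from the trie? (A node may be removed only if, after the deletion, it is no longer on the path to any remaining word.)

Walk "00010010" from the leaf back toward the root, removing each node that no remaining word uses.
The suffix "010" (3 nodes) is used only by "00010010"; the node for "00010" still has the child "1", so pruning stops there.
Nodes removed: 3

3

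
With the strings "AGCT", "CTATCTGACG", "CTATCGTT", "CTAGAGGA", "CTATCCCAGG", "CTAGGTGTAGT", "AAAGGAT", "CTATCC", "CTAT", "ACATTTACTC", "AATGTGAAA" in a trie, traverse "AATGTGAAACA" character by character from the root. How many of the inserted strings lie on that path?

Check each prefix of "AATGTGAAACA" against the stored set — each match is an end-marker on the path.
Prefixes of the query that are stored words: "AATGTGAAA"
Count: 1

1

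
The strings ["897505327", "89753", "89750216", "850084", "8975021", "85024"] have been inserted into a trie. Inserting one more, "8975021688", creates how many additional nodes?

Walking "8975021688" from the root, the first 8 characters ("89750216") follow existing edges; "8" is the first miss.
New nodes needed: |"8975021688"| − 8 = 10 − 8 = 2.

2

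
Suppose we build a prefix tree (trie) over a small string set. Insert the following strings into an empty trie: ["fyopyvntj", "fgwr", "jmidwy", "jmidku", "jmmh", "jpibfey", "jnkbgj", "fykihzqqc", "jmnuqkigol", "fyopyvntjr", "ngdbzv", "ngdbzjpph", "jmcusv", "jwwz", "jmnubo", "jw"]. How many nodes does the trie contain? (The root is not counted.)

Count nodes per top-level branch (shared prefixes stored once):
  'f'-branch (fgwr, fykihzqqc, fyopyvntj, fyopyvntjr): 20 nodes
  'j'-branch (jmcusv, jmidku, jmidwy, jmmh, jmnubo, jmnuqkigol, jnkbgj, jpibfey, jw, jwwz): 38 nodes
  'n'-branch (ngdbzjpph, ngdbzv): 10 nodes
Sum: 68

68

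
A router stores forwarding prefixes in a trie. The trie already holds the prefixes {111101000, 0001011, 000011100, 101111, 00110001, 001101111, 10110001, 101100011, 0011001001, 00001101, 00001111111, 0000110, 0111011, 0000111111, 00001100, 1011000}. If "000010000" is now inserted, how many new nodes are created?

4

"00001" is already a path in the trie; the remaining "0000" must be added.
So 9 − 5 = 4 new nodes.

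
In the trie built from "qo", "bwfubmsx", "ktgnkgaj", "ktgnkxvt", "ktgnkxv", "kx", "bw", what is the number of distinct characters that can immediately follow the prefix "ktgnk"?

2

The children of the "ktgnk" node are the distinct next characters among strings starting with "ktgnk".
Characters that immediately follow "ktgnk" among the stored strings: {g, x}.
That node has 2 child edges.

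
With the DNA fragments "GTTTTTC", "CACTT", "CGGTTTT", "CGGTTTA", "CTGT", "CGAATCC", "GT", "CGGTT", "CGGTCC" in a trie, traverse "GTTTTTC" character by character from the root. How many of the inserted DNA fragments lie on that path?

Walk "GTTTTTC" from the root; an end-of-word marker is hit whenever a stored word is a prefix of "GTTTTTC".
Prefixes of the query that are stored words: "GT", "GTTTTTC"
Count: 2

2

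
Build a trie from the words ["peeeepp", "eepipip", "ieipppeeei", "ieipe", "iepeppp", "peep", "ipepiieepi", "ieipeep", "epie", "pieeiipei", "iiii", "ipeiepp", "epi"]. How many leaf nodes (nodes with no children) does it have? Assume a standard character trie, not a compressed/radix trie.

11

Leaves are exactly the stored words that no other stored word extends.
Those words: "eepipip", "epie", "ieipeep", "ieipppeeei", "iepeppp", "iiii", "ipeiepp", "ipepiieepi", "peeeepp", "peep", "pieeiipei"
Leaf count: 11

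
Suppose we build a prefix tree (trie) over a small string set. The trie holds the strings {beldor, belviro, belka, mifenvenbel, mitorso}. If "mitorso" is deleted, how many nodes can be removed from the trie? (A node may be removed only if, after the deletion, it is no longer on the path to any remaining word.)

5

A node on "mitorso"'s path can go only if nothing else ends at it or branches off below it.
The suffix "torso" (5 nodes) is used only by "mitorso"; the node for "mi" still has the child "f", so pruning stops there.
Nodes removed: 5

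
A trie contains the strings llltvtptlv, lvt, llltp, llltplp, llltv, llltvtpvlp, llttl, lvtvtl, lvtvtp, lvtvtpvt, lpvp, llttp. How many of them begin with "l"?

12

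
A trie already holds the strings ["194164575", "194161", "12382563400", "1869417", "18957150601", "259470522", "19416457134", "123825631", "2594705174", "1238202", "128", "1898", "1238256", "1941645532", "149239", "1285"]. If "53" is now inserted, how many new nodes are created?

No existing word starts with "5", so every character of "53" needs a new node.
2 − 0 = 2 new nodes.

2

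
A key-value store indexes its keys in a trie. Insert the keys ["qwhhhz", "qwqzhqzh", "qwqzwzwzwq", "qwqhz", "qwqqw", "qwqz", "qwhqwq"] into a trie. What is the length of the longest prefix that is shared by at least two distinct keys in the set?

4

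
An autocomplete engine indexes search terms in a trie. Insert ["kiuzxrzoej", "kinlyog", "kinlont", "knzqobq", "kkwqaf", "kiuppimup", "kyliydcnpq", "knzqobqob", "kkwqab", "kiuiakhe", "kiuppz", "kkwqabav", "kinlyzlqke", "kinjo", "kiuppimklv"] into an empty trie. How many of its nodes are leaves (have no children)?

13

A leaf is a node with no children — equivalently, the end of a word that is not a proper prefix of any other stored word.
Those words: "kinjo", "kinlont", "kinlyog", "kinlyzlqke", "kiuiakhe", "kiuppimklv", "kiuppimup", "kiuppz", "kiuzxrzoej", "kkwqabav", "kkwqaf", "knzqobqob", "kyliydcnpq"
Leaf count: 13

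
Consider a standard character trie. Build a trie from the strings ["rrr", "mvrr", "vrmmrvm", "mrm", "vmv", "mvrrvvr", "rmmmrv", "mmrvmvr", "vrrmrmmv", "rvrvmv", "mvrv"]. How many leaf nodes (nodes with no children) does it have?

10

Leaves are exactly the stored words that no other stored word extends.
Those words: "mmrvmvr", "mrm", "mvrrvvr", "mvrv", "rmmmrv", "rrr", "rvrvmv", "vmv", "vrmmrvm", "vrrmrmmv"
Leaf count: 10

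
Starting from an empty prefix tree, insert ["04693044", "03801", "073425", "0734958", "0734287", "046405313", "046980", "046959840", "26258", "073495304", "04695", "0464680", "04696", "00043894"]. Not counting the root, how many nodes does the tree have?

54

For each word, the new-node count is its length minus the longest prefix already in the trie:
  "04693044" → 8 new (0, 4, 6, 9, 3, 0, 4, 4)
  "03801" → prefix "0" already present; 4 new (3, 8, 0, 1)
  "073425" → prefix "0" already present; 5 new (7, 3, 4, 2, 5)
  "0734958" → prefix "0734" already present; 3 new (9, 5, 8)
  "0734287" → prefix "07342" already present; 2 new (8, 7)
  "046405313" → prefix "046" already present; 6 new (4, 0, 5, 3, 1, 3)
  "046980" → prefix "0469" already present; 2 new (8, 0)
  "046959840" → prefix "0469" already present; 5 new (5, 9, 8, 4, 0)
  "26258" → 5 new (2, 6, 2, 5, 8)
  "073495304" → prefix "073495" already present; 3 new (3, 0, 4)
  "04695" → prefix "04695" already present; 0 new (none)
  "0464680" → prefix "0464" already present; 3 new (6, 8, 0)
  "04696" → prefix "0469" already present; 1 new (6)
  "00043894" → prefix "0" already present; 7 new (0, 0, 4, 3, 8, 9, 4)
Total nodes = 8 + 4 + 5 + 3 + 2 + 6 + 2 + 5 + 5 + 3 + 0 + 3 + 1 + 7 = 54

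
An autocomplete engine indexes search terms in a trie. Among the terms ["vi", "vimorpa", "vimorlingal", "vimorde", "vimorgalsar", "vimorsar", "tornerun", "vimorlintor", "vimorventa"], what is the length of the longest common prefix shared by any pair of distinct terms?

Look for the deepest trie node that still has at least two words in its subtree.
"vimorlingal" and "vimorlintor" agree on "vimorlin" (8 characters) before diverging; nothing deeper is shared.
Longest shared-prefix length: 8

8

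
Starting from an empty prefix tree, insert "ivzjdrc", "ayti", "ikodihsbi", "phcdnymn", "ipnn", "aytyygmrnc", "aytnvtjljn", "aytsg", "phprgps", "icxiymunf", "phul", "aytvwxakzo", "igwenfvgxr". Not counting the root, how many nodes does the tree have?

77

Insert word by word; a character creates a node only if that edge doesn't already exist:
  "ivzjdrc" → 7 new (i, v, z, j, d, r, c)
  "ayti" → 4 new (a, y, t, i)
  "ikodihsbi" → prefix "i" already present; 8 new (k, o, d, i, h, s, b, i)
  "phcdnymn" → 8 new (p, h, c, d, n, y, m, n)
  "ipnn" → prefix "i" already present; 3 new (p, n, n)
  "aytyygmrnc" → prefix "ayt" already present; 7 new (y, y, g, m, r, n, c)
  "aytnvtjljn" → prefix "ayt" already present; 7 new (n, v, t, j, l, j, n)
  "aytsg" → prefix "ayt" already present; 2 new (s, g)
  "phprgps" → prefix "ph" already present; 5 new (p, r, g, p, s)
  "icxiymunf" → prefix "i" already present; 8 new (c, x, i, y, m, u, n, f)
  "phul" → prefix "ph" already present; 2 new (u, l)
  "aytvwxakzo" → prefix "ayt" already present; 7 new (v, w, x, a, k, z, o)
  "igwenfvgxr" → prefix "i" already present; 9 new (g, w, e, n, f, v, g, x, r)
Total nodes = 7 + 4 + 8 + 8 + 3 + 7 + 7 + 2 + 5 + 8 + 2 + 7 + 9 = 77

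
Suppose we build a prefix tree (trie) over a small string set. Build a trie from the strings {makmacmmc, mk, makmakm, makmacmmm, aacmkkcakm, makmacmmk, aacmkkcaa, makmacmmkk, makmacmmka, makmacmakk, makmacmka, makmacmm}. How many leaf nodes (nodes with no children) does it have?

10

A leaf is a node with no children — equivalently, the end of a word that is not a proper prefix of any other stored word.
Those words: "aacmkkcaa", "aacmkkcakm", "makmacmakk", "makmacmka", "makmacmmc", "makmacmmka", "makmacmmkk", "makmacmmm", "makmakm", "mk"
Leaf count: 10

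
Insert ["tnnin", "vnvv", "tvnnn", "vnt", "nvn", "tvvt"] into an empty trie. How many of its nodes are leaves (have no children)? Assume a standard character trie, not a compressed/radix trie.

6

Leaves are exactly the stored words that no other stored word extends.
Those words: "nvn", "tnnin", "tvnnn", "tvvt", "vnt", "vnvv"
Leaf count: 6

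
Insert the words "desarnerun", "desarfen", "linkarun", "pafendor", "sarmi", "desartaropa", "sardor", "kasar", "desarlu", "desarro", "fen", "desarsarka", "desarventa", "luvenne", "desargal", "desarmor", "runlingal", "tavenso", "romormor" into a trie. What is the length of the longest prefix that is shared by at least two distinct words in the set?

The deepest shared node is where two words last agree before diverging.
e.g. "desarfen" and "desargal" share the prefix "desar" of length 5; no pair shares a longer one.
Longest shared-prefix length: 5

5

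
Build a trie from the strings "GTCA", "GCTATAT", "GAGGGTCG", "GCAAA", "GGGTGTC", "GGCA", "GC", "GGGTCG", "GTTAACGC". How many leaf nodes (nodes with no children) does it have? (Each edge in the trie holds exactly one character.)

8

A leaf is a node with no children — equivalently, the end of a word that is not a proper prefix of any other stored word.
Those words: "GAGGGTCG", "GCAAA", "GCTATAT", "GGCA", "GGGTCG", "GGGTGTC", "GTCA", "GTTAACGC"
Leaf count: 8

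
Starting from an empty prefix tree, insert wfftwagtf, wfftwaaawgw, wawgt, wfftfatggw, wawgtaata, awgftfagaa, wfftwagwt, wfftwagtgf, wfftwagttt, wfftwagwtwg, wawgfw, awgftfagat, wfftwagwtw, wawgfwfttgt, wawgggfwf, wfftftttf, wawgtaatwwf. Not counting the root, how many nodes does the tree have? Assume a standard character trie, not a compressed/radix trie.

66

Count nodes per top-level branch (shared prefixes stored once):
  'a'-branch (awgftfagaa, awgftfagat): 11 nodes
  'w'-branch (wawgfw, wawgfwfttgt, wawgggfwf, wawgt, wawgtaata, wawgtaatwwf, wfftfatggw, wfftftttf, wfftwaaawgw, wfftwagtf, wfftwagtgf, wfftwagttt, wfftwagwt, wfftwagwtw, wfftwagwtwg): 55 nodes
Sum: 66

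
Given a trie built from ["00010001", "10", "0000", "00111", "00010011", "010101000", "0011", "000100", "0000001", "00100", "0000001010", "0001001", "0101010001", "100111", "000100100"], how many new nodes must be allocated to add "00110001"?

Walking "00110001" from the root, the first 4 characters ("0011") follow existing edges; "0" is the first miss.
Each of the 4 remaining characters creates one node.

4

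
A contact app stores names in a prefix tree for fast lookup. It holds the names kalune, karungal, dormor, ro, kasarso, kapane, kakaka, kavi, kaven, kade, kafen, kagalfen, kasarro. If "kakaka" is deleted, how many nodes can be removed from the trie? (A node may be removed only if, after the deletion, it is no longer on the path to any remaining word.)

After clearing the end-marker at "kakaka", prune upward until reaching a node still needed by another word.
The suffix "kaka" (4 nodes) is used only by "kakaka"; the node for "ka" still has the child "l", so pruning stops there.
Nodes removed: 4

4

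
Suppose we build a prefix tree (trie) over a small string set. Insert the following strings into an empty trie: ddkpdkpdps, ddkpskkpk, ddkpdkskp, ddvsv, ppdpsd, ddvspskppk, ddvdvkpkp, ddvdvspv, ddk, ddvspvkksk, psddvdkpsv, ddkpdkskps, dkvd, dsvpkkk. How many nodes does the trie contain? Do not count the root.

66

Count nodes per top-level branch (shared prefixes stored once):
  'd'-branch (ddk, ddkpdkpdps, ddkpdkskp, ddkpdkskps, ddkpskkpk, ddvdvkpkp, ddvdvspv, ddvspskppk, ddvspvkksk, ddvsv, dkvd, dsvpkkk): 51 nodes
  'p'-branch (ppdpsd, psddvdkpsv): 15 nodes
Sum: 66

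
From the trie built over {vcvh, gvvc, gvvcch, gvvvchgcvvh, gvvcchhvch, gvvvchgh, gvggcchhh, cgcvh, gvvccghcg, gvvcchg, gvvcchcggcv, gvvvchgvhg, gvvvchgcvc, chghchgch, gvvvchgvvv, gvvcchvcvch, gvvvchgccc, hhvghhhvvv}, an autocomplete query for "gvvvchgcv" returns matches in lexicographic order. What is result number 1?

gvvvchgcvc

Filter for "gvvvchgcv…" and sort: "gvvvchgcvc", "gvvvchgcvvh"
Position 1: gvvvchgcvc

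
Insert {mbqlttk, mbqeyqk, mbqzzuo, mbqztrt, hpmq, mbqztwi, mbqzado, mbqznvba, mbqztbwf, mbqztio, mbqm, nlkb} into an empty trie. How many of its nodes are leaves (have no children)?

12

A leaf is a node with no children — equivalently, the end of a word that is not a proper prefix of any other stored word.
Those words: "hpmq", "mbqeyqk", "mbqlttk", "mbqm", "mbqzado", "mbqznvba", "mbqztbwf", "mbqztio", "mbqztrt", "mbqztwi", "mbqzzuo", "nlkb"
Leaf count: 12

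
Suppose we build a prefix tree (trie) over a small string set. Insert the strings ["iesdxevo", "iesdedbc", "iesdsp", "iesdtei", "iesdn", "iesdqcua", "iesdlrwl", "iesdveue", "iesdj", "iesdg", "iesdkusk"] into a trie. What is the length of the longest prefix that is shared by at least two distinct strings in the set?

Equivalently: take the maximum, over all pairs, of their longest common prefix length.
"iesdedbc" and "iesdg" agree on "iesd" (4 characters) before diverging; nothing deeper is shared.
Longest shared-prefix length: 4

4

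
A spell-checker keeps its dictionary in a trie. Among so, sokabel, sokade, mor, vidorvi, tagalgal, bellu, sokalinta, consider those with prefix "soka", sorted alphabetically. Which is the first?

sokabel

Words with prefix "soka", in lexicographic order: "sokabel", "sokade", "sokalinta"
The 1st is sokabel.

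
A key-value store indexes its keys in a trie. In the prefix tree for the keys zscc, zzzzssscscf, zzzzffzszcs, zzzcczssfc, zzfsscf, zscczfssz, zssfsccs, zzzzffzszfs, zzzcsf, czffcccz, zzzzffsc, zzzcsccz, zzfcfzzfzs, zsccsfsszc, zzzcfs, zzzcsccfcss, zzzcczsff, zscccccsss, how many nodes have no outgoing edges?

A leaf is a node with no children — equivalently, the end of a word that is not a proper prefix of any other stored word.
Those words: "czffcccz", "zscccccsss", "zsccsfsszc", "zscczfssz", "zssfsccs", "zzfcfzzfzs", "zzfsscf", "zzzcczsff", "zzzcczssfc", "zzzcfs", "zzzcsccfcss", "zzzcsccz", "zzzcsf", "zzzzffsc", "zzzzffzszcs", "zzzzffzszfs", "zzzzssscscf"
Leaf count: 17

17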